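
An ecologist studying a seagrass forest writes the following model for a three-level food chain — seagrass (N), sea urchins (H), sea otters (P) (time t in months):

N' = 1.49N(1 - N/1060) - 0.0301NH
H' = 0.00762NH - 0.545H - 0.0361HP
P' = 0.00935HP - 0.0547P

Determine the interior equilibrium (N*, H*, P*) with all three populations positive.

From dP/dt = 0: 0.00935H* = 0.0547, so H* = 5.85.
From dN/dt = 0: 1.49(1 - N*/1060) = 0.0301·5.85, giving N* = 1060·(1 - 0.118) = 935.
From dH/dt = 0: 0.00762·935 - 0.545 = 0.0361P*, so P* = 6.58/0.0361 = 182.

N* ≈ 935, H* ≈ 5.85, P* ≈ 182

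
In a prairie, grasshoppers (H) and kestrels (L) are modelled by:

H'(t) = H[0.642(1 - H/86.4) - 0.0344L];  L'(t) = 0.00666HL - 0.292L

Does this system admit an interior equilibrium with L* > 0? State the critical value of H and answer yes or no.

Threshold H = 43.8; K > 43.8, so yes, the predator persists.

The predator equation gives dL/dt > 0 only when H > 0.292/0.00666 = 43.8.
Without the predator, H → K = 86.4. Since 86.4 > 43.8, the predator can invade and persist.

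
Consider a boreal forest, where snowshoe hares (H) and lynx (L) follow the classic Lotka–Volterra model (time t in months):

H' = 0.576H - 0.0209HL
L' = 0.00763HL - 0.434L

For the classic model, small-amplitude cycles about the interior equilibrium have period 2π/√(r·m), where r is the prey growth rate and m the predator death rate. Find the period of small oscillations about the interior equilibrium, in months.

T ≈ 12.6 months

Here r = 0.576 and m = 0.434, so r·m = 0.25.
ω = √0.25 = 0.5 per month, hence T = 2π/ω ≈ 12.6 months.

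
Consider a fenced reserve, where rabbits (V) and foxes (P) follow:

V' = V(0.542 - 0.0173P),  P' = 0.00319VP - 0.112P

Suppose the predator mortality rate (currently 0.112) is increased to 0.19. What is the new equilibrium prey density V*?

At the interior fixed point, setting dP/dt = 0 with P > 0 fixes V* = (predator death rate)/(VP coefficient) — independent of the other coefficients.
With the change, V* = 0.19/0.00319 = 59.6; it rises from 35.1.

V* ≈ 59.6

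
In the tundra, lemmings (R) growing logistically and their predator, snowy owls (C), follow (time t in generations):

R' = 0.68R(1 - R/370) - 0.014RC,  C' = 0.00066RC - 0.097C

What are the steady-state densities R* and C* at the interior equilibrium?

R* ≈ 147, C* ≈ 29.3

From dC/dt = 0 with C > 0: 0.00066R* = 0.097, so R* = 147.
Substitute into dR/dt = 0: 0.68(1 - 147/370) = 0.014C*.
The bracket is 0.603, giving C* = 0.41/0.014 = 29.3.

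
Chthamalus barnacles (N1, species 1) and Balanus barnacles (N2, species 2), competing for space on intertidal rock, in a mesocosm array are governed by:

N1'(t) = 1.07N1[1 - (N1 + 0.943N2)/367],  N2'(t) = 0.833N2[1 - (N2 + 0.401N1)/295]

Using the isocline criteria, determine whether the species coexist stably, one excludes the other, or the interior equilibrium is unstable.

Compare the nullcline intercepts: K1/α12 = 367/0.943 = 389 > K2 = 295; K2/α21 = 295/0.401 = 736 > K1 = 367.
Since both inequalities hold, each species can invade when rare, so the interior equilibrium is stable.

stable coexistence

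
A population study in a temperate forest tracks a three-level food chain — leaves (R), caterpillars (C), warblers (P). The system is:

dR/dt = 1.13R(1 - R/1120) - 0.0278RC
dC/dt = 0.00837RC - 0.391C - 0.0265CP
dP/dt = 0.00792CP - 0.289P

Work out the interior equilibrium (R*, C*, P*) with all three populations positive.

R* ≈ 115, C* ≈ 36.5, P* ≈ 21.4

From dP/dt = 0: 0.00792C* = 0.289, so C* = 36.5.
From dR/dt = 0: 1.13(1 - R*/1120) = 0.0278·36.5, giving R* = 1120·(1 - 0.898) = 115.
From dC/dt = 0: 0.00837·115 - 0.391 = 0.0265P*, so P* = 0.568/0.0265 = 21.4.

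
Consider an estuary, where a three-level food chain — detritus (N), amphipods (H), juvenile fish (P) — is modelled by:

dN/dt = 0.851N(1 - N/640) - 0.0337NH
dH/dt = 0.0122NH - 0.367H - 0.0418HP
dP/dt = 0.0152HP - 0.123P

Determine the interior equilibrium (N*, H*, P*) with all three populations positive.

From dP/dt = 0: 0.0152H* = 0.123, so H* = 8.09.
From dN/dt = 0: 0.851(1 - N*/640) = 0.0337·8.09, giving N* = 640·(1 - 0.32) = 435.
From dH/dt = 0: 0.0122·435 - 0.367 = 0.0418P*, so P* = 4.94/0.0418 = 118.

N* ≈ 435, H* ≈ 8.09, P* ≈ 118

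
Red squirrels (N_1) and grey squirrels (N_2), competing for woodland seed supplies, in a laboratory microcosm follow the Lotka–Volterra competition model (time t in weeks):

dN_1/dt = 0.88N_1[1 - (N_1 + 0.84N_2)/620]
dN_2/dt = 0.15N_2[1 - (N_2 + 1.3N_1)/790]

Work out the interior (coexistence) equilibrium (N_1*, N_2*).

Setting both brackets to zero gives the nullclines N_1 + 0.84N_2 = 620 and 1.3N_1 + N_2 = 790.
Substituting N_2 = 790 - 1.3N_1 into the first: N_1(1 - 0.84·1.3) = 620 - 0.84·790.
So N_1* = -43.6/-0.092 = 474, and then N_2* = 790 - 1.3·474 = 174.

N_1* ≈ 474, N_2* ≈ 174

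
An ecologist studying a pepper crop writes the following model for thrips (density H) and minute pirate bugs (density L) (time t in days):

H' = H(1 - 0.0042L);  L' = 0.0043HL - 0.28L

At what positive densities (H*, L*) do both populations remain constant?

H* ≈ 65.1, L* ≈ 238

Set dL/dt = 0 with L > 0: 0.0043H - 0.28 = 0, so H* = 0.28/0.0043 = 65.1.
Set dH/dt = 0 with H > 0: 1 - 0.0042L = 0, so L* = 1/0.0042 = 238.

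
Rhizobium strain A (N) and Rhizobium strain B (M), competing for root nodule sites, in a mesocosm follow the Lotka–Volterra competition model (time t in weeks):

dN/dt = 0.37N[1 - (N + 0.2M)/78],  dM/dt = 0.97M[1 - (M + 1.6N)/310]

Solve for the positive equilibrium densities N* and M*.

N* ≈ 23.5, M* ≈ 272

Setting both brackets to zero gives the nullclines N + 0.2M = 78 and 1.6N + M = 310.
Substituting M = 310 - 1.6N into the first: N(1 - 0.2·1.6) = 78 - 0.2·310.
So N* = 16/0.68 = 23.5, and then M* = 310 - 1.6·23.5 = 272.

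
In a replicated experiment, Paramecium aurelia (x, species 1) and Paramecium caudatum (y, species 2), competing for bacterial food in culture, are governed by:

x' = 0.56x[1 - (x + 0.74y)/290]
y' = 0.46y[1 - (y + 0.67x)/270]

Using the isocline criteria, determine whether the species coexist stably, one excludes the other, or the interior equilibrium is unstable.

Compare the nullcline intercepts: K1/α12 = 290/0.74 = 392 > K2 = 270; K2/α21 = 270/0.67 = 403 > K1 = 290.
Since both inequalities hold, each species can invade when rare, so the interior equilibrium is stable.

stable coexistence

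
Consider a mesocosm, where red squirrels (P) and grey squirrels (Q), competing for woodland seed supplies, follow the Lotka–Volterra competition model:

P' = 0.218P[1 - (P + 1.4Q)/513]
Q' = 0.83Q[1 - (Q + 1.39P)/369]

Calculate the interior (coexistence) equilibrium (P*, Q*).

P* ≈ 3.81, Q* ≈ 364

Setting both brackets to zero gives the nullclines P + 1.4Q = 513 and 1.39P + Q = 369.
Substituting Q = 369 - 1.39P into the first: P(1 - 1.4·1.39) = 513 - 1.4·369.
So P* = -3.6/-0.946 = 3.81, and then Q* = 369 - 1.39·3.81 = 364.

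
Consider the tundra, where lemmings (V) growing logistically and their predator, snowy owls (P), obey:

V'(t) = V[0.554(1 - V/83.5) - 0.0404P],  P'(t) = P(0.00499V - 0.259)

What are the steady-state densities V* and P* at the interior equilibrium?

V* ≈ 51.9, P* ≈ 5.19

From dP/dt = 0 with P > 0: 0.00499V* = 0.259, so V* = 51.9.
Substitute into dV/dt = 0: 0.554(1 - 51.9/83.5) = 0.0404P*.
The bracket is 0.378, giving P* = 0.21/0.0404 = 5.19.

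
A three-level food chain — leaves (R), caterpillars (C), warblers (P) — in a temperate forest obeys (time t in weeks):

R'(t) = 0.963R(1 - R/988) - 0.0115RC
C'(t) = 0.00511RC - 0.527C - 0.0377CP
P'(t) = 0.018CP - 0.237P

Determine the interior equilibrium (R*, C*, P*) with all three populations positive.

R* ≈ 833, C* ≈ 13.2, P* ≈ 98.9

From dP/dt = 0: 0.018C* = 0.237, so C* = 13.2.
From dR/dt = 0: 0.963(1 - R*/988) = 0.0115·13.2, giving R* = 988·(1 - 0.157) = 833.
From dC/dt = 0: 0.00511·833 - 0.527 = 0.0377P*, so P* = 3.73/0.0377 = 98.9.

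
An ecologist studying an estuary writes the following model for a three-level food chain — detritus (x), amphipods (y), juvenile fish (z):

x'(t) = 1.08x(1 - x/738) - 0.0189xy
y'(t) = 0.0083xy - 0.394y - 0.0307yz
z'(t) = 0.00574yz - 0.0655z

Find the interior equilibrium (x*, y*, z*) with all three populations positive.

From dz/dt = 0: 0.00574y* = 0.0655, so y* = 11.4.
From dx/dt = 0: 1.08(1 - x*/738) = 0.0189·11.4, giving x* = 738·(1 - 0.2) = 591.
From dy/dt = 0: 0.0083·591 - 0.394 = 0.0307z*, so z* = 4.51/0.0307 = 147.

x* ≈ 591, y* ≈ 11.4, z* ≈ 147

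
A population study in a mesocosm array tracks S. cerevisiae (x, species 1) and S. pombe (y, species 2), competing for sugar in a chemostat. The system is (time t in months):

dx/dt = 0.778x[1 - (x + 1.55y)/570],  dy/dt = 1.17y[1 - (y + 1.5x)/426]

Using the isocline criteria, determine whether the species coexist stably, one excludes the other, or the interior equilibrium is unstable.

unstable coexistence (outcome depends on initial conditions)

Compare the nullcline intercepts: K1/α12 = 570/1.55 = 368 < K2 = 426; K2/α21 = 426/1.5 = 284 < K1 = 570.
Since both are reversed, neither can invade when rare; the interior point is a saddle.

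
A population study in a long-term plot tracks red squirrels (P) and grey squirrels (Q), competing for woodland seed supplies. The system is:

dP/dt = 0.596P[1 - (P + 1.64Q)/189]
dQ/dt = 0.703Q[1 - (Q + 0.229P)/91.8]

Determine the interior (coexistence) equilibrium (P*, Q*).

P* ≈ 61.6, Q* ≈ 77.7

Setting both brackets to zero gives the nullclines P + 1.64Q = 189 and 0.229P + Q = 91.8.
Substituting Q = 91.8 - 0.229P into the first: P(1 - 1.64·0.229) = 189 - 1.64·91.8.
So P* = 38.4/0.624 = 61.6, and then Q* = 91.8 - 0.229·61.6 = 77.7.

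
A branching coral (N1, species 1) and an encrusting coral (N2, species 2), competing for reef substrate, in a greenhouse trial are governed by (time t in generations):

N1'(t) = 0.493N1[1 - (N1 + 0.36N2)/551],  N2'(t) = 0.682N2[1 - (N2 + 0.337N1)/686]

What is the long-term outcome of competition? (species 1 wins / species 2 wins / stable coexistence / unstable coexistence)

Compare the nullcline intercepts: K1/α12 = 551/0.36 = 1530 > K2 = 686; K2/α21 = 686/0.337 = 2040 > K1 = 551.
Since both inequalities hold, each species can invade when rare, so the interior equilibrium is stable.

stable coexistence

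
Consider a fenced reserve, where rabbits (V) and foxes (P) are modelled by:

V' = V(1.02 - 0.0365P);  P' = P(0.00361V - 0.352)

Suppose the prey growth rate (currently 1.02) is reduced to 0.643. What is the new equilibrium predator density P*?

P* ≈ 17.6

At the interior fixed point, setting dV/dt = 0 with V > 0 fixes P* = (prey growth rate)/(VP coefficient) — independent of the other coefficients.
With the change, P* = 0.643/0.0365 = 17.6; it falls from 27.9.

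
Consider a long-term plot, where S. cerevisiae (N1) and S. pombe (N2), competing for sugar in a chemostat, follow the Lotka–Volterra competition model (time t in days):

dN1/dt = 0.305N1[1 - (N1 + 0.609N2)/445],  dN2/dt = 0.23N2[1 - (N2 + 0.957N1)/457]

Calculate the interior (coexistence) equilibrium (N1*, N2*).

N1* ≈ 400, N2* ≈ 74.6

Setting both brackets to zero gives the nullclines N1 + 0.609N2 = 445 and 0.957N1 + N2 = 457.
Substituting N2 = 457 - 0.957N1 into the first: N1(1 - 0.609·0.957) = 445 - 0.609·457.
So N1* = 167/0.417 = 400, and then N2* = 457 - 0.957·400 = 74.6.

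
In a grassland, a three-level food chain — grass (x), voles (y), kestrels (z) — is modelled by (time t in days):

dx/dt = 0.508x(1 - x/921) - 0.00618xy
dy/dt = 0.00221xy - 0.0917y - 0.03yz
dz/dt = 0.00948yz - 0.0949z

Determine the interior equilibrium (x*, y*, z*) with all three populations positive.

x* ≈ 809, y* ≈ 10, z* ≈ 56.5

From dz/dt = 0: 0.00948y* = 0.0949, so y* = 10.
From dx/dt = 0: 0.508(1 - x*/921) = 0.00618·10, giving x* = 921·(1 - 0.122) = 809.
From dy/dt = 0: 0.00221·809 - 0.0917 = 0.03z*, so z* = 1.7/0.03 = 56.5.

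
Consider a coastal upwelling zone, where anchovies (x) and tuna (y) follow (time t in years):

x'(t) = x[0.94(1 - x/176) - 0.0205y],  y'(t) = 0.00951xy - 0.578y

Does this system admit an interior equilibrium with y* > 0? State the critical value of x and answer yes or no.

The predator equation gives dy/dt > 0 only when x > 0.578/0.00951 = 60.8.
Without the predator, x → K = 176. Since 176 > 60.8, the predator can invade and persist.

Threshold x = 60.8; K > 60.8, so yes, the predator persists.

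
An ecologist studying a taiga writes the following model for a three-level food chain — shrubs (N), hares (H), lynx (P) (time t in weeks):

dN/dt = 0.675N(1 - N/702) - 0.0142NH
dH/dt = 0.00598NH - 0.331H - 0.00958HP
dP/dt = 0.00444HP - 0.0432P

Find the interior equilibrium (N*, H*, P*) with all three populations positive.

N* ≈ 558, H* ≈ 9.73, P* ≈ 314

From dP/dt = 0: 0.00444H* = 0.0432, so H* = 9.73.
From dN/dt = 0: 0.675(1 - N*/702) = 0.0142·9.73, giving N* = 702·(1 - 0.205) = 558.
From dH/dt = 0: 0.00598·558 - 0.331 = 0.00958P*, so P* = 3.01/0.00958 = 314.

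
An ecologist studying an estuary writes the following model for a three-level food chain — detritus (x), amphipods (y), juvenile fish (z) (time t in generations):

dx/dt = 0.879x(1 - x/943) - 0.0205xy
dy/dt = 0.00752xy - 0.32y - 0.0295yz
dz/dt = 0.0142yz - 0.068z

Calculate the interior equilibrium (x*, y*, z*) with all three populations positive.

x* ≈ 838, y* ≈ 4.79, z* ≈ 203

From dz/dt = 0: 0.0142y* = 0.068, so y* = 4.79.
From dx/dt = 0: 0.879(1 - x*/943) = 0.0205·4.79, giving x* = 943·(1 - 0.112) = 838.
From dy/dt = 0: 0.00752·838 - 0.32 = 0.0295z*, so z* = 5.98/0.0295 = 203.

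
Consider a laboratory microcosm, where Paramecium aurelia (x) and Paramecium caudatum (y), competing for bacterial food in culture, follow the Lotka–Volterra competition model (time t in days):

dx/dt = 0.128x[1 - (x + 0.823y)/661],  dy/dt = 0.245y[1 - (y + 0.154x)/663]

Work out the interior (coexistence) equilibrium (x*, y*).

Setting both brackets to zero gives the nullclines x + 0.823y = 661 and 0.154x + y = 663.
Substituting y = 663 - 0.154x into the first: x(1 - 0.823·0.154) = 661 - 0.823·663.
So x* = 115/0.873 = 132, and then y* = 663 - 0.154·132 = 643.

x* ≈ 132, y* ≈ 643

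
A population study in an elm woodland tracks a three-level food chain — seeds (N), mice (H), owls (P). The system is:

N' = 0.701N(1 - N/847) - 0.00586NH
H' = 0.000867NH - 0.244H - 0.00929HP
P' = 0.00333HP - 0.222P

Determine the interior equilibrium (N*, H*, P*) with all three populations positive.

N* ≈ 375, H* ≈ 66.7, P* ≈ 8.73

From dP/dt = 0: 0.00333H* = 0.222, so H* = 66.7.
From dN/dt = 0: 0.701(1 - N*/847) = 0.00586·66.7, giving N* = 847·(1 - 0.557) = 375.
From dH/dt = 0: 0.000867·375 - 0.244 = 0.00929P*, so P* = 0.0811/0.00929 = 8.73.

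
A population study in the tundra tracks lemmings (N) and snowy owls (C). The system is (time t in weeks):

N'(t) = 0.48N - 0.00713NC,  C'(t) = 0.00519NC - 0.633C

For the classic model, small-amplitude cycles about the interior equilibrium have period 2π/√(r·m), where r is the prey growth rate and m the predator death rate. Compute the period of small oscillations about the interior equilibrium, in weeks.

Here r = 0.48 and m = 0.633, so r·m = 0.304.
ω = √0.304 = 0.551 per week, hence T = 2π/ω ≈ 11.4 weeks.

T ≈ 11.4 weeks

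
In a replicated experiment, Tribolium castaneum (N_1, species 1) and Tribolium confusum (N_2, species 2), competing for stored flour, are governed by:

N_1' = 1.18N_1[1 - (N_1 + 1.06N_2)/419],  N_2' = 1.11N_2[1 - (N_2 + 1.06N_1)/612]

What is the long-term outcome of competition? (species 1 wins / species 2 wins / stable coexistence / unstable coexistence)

Compare the nullcline intercepts: K1/α12 = 419/1.06 = 395 < K2 = 612; K2/α21 = 612/1.06 = 577 > K1 = 419.
Since the inequalities point opposite ways, species 2 can invade but species 1 cannot.

species 2 excludes species 1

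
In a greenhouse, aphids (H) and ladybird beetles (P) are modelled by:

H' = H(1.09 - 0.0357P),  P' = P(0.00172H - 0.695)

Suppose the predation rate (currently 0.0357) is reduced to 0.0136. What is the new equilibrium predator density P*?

P* ≈ 80.1

At the interior fixed point, setting dH/dt = 0 with H > 0 fixes P* = (prey growth rate)/(HP coefficient) — independent of the other coefficients.
With the change, P* = 1.09/0.0136 = 80.1; it rises from 30.5.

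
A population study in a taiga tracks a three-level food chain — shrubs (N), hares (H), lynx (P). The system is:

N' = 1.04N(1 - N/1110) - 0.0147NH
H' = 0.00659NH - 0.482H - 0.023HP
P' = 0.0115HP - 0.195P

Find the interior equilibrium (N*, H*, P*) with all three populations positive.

From dP/dt = 0: 0.0115H* = 0.195, so H* = 17.
From dN/dt = 0: 1.04(1 - N*/1110) = 0.0147·17, giving N* = 1110·(1 - 0.24) = 844.
From dH/dt = 0: 0.00659·844 - 0.482 = 0.023P*, so P* = 5.08/0.023 = 221.

N* ≈ 844, H* ≈ 17, P* ≈ 221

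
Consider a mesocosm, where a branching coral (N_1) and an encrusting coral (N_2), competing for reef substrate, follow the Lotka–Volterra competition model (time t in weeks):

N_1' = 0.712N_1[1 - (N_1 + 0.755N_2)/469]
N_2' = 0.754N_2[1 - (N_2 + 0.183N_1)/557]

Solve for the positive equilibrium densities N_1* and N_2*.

N_1* ≈ 56.2, N_2* ≈ 547

Setting both brackets to zero gives the nullclines N_1 + 0.755N_2 = 469 and 0.183N_1 + N_2 = 557.
Substituting N_2 = 557 - 0.183N_1 into the first: N_1(1 - 0.755·0.183) = 469 - 0.755·557.
So N_1* = 48.5/0.862 = 56.2, and then N_2* = 557 - 0.183·56.2 = 547.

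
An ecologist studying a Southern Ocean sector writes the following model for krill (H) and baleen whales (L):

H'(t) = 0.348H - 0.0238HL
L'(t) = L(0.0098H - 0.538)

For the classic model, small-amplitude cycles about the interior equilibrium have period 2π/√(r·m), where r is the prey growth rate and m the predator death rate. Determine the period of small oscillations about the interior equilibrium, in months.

Here r = 0.348 and m = 0.538, so r·m = 0.187.
ω = √0.187 = 0.433 per month, hence T = 2π/ω ≈ 14.5 months.

T ≈ 14.5 months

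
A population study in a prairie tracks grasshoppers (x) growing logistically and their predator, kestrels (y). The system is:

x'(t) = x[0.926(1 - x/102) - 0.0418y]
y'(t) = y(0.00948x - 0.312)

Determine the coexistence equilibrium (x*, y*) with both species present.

From dy/dt = 0 with y > 0: 0.00948x* = 0.312, so x* = 32.9.
Substitute into dx/dt = 0: 0.926(1 - 32.9/102) = 0.0418y*.
The bracket is 0.677, giving y* = 0.627/0.0418 = 15.

x* ≈ 32.9, y* ≈ 15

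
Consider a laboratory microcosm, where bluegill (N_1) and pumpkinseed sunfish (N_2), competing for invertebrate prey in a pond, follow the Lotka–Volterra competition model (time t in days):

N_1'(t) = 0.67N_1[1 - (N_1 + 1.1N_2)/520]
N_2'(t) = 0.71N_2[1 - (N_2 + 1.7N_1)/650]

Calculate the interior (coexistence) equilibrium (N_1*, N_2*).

Setting both brackets to zero gives the nullclines N_1 + 1.1N_2 = 520 and 1.7N_1 + N_2 = 650.
Substituting N_2 = 650 - 1.7N_1 into the first: N_1(1 - 1.1·1.7) = 520 - 1.1·650.
So N_1* = -195/-0.87 = 224, and then N_2* = 650 - 1.7·224 = 269.

N_1* ≈ 224, N_2* ≈ 269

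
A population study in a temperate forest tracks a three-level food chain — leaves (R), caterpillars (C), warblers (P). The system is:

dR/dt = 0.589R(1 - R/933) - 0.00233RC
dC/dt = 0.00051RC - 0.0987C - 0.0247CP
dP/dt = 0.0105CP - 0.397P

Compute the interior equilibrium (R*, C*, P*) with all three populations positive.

From dP/dt = 0: 0.0105C* = 0.397, so C* = 37.8.
From dR/dt = 0: 0.589(1 - R*/933) = 0.00233·37.8, giving R* = 933·(1 - 0.15) = 793.
From dC/dt = 0: 0.00051·793 - 0.0987 = 0.0247P*, so P* = 0.306/0.0247 = 12.4.

R* ≈ 793, C* ≈ 37.8, P* ≈ 12.4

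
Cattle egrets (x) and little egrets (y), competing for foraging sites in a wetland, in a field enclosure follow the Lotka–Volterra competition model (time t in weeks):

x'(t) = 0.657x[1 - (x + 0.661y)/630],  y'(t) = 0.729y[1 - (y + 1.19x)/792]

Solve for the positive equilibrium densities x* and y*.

Setting both brackets to zero gives the nullclines x + 0.661y = 630 and 1.19x + y = 792.
Substituting y = 792 - 1.19x into the first: x(1 - 0.661·1.19) = 630 - 0.661·792.
So x* = 106/0.213 = 499, and then y* = 792 - 1.19·499 = 198.

x* ≈ 499, y* ≈ 198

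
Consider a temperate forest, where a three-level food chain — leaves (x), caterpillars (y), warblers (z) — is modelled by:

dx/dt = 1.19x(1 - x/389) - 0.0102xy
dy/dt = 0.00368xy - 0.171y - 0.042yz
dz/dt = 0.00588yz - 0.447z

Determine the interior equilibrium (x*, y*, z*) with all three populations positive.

x* ≈ 136, y* ≈ 76, z* ≈ 7.8

From dz/dt = 0: 0.00588y* = 0.447, so y* = 76.
From dx/dt = 0: 1.19(1 - x*/389) = 0.0102·76, giving x* = 389·(1 - 0.652) = 136.
From dy/dt = 0: 0.00368·136 - 0.171 = 0.042z*, so z* = 0.328/0.042 = 7.8.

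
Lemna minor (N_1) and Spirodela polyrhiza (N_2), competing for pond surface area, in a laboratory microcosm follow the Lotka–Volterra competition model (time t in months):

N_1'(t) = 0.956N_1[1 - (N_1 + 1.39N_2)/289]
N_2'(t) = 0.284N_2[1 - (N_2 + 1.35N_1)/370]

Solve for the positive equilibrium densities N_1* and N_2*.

N_1* ≈ 257, N_2* ≈ 23

Setting both brackets to zero gives the nullclines N_1 + 1.39N_2 = 289 and 1.35N_1 + N_2 = 370.
Substituting N_2 = 370 - 1.35N_1 into the first: N_1(1 - 1.39·1.35) = 289 - 1.39·370.
So N_1* = -225/-0.877 = 257, and then N_2* = 370 - 1.35·257 = 23.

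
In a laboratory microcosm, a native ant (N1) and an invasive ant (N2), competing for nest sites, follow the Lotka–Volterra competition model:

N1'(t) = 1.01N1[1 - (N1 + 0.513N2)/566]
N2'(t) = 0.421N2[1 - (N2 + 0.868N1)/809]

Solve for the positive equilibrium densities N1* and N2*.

Setting both brackets to zero gives the nullclines N1 + 0.513N2 = 566 and 0.868N1 + N2 = 809.
Substituting N2 = 809 - 0.868N1 into the first: N1(1 - 0.513·0.868) = 566 - 0.513·809.
So N1* = 151/0.555 = 272, and then N2* = 809 - 0.868·272 = 573.

N1* ≈ 272, N2* ≈ 573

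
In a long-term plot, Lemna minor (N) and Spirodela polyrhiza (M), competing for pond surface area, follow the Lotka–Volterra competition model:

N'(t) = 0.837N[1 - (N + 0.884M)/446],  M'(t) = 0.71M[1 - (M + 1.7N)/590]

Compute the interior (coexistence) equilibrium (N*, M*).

N* ≈ 150, M* ≈ 335

Setting both brackets to zero gives the nullclines N + 0.884M = 446 and 1.7N + M = 590.
Substituting M = 590 - 1.7N into the first: N(1 - 0.884·1.7) = 446 - 0.884·590.
So N* = -75.6/-0.503 = 150, and then M* = 590 - 1.7·150 = 335.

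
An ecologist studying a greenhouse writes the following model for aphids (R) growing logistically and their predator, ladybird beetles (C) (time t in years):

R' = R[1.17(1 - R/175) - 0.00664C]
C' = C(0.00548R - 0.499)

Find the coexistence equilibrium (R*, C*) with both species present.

From dC/dt = 0 with C > 0: 0.00548R* = 0.499, so R* = 91.1.
Substitute into dR/dt = 0: 1.17(1 - 91.1/175) = 0.00664C*.
The bracket is 0.48, giving C* = 0.561/0.00664 = 84.5.

R* ≈ 91.1, C* ≈ 84.5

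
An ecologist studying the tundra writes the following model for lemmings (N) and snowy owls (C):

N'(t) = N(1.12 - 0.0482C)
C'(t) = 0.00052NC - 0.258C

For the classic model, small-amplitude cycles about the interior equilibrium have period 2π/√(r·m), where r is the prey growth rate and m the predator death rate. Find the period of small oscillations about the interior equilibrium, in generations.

T ≈ 11.7 generations

Here r = 1.12 and m = 0.258, so r·m = 0.289.
ω = √0.289 = 0.538 per generation, hence T = 2π/ω ≈ 11.7 generations.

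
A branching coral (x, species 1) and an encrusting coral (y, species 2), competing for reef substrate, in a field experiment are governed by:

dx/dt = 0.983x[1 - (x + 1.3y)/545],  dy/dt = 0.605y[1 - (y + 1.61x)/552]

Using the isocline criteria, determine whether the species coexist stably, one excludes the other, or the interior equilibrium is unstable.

Compare the nullcline intercepts: K1/α12 = 545/1.3 = 419 < K2 = 552; K2/α21 = 552/1.61 = 343 < K1 = 545.
Since both are reversed, neither can invade when rare; the interior point is a saddle.

unstable coexistence (outcome depends on initial conditions)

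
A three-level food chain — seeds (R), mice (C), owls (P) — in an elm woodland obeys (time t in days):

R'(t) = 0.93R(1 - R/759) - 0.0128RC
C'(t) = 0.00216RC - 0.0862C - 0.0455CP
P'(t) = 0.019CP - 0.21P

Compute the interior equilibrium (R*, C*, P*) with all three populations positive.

R* ≈ 644, C* ≈ 11.1, P* ≈ 28.7

From dP/dt = 0: 0.019C* = 0.21, so C* = 11.1.
From dR/dt = 0: 0.93(1 - R*/759) = 0.0128·11.1, giving R* = 759·(1 - 0.152) = 644.
From dC/dt = 0: 0.00216·644 - 0.0862 = 0.0455P*, so P* = 1.3/0.0455 = 28.7.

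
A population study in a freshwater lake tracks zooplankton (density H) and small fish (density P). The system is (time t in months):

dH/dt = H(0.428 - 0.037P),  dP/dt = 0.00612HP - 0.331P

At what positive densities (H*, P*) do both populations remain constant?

H* ≈ 54.1, P* ≈ 11.6

Set dP/dt = 0 with P > 0: 0.00612H - 0.331 = 0, so H* = 0.331/0.00612 = 54.1.
Set dH/dt = 0 with H > 0: 0.428 - 0.037P = 0, so P* = 0.428/0.037 = 11.6.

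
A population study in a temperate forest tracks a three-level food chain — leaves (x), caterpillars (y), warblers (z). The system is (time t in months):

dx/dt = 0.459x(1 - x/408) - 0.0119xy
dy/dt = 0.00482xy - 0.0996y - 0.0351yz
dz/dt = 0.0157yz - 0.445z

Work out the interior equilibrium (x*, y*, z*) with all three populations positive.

x* ≈ 108, y* ≈ 28.3, z* ≈ 12

From dz/dt = 0: 0.0157y* = 0.445, so y* = 28.3.
From dx/dt = 0: 0.459(1 - x*/408) = 0.0119·28.3, giving x* = 408·(1 - 0.735) = 108.
From dy/dt = 0: 0.00482·108 - 0.0996 = 0.0351z*, so z* = 0.422/0.0351 = 12.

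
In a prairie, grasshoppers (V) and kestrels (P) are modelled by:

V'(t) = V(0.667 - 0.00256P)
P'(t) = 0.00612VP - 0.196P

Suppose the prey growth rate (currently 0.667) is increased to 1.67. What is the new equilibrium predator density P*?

P* ≈ 652

At the interior fixed point, setting dV/dt = 0 with V > 0 fixes P* = (prey growth rate)/(VP coefficient) — independent of the other coefficients.
With the change, P* = 1.67/0.00256 = 652; it rises from 261.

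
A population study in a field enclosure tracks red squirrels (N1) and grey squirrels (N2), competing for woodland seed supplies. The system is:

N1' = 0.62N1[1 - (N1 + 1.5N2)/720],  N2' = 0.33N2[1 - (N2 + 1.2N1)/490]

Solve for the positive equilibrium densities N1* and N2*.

N1* ≈ 18.8, N2* ≈ 468

Setting both brackets to zero gives the nullclines N1 + 1.5N2 = 720 and 1.2N1 + N2 = 490.
Substituting N2 = 490 - 1.2N1 into the first: N1(1 - 1.5·1.2) = 720 - 1.5·490.
So N1* = -15/-0.8 = 18.8, and then N2* = 490 - 1.2·18.8 = 468.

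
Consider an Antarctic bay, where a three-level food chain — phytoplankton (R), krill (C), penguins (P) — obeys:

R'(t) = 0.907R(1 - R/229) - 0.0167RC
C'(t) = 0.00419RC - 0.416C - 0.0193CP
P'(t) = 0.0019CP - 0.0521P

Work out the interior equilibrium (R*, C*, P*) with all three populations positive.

From dP/dt = 0: 0.0019C* = 0.0521, so C* = 27.4.
From dR/dt = 0: 0.907(1 - R*/229) = 0.0167·27.4, giving R* = 229·(1 - 0.505) = 113.
From dC/dt = 0: 0.00419·113 - 0.416 = 0.0193P*, so P* = 0.0591/0.0193 = 3.06.

R* ≈ 113, C* ≈ 27.4, P* ≈ 3.06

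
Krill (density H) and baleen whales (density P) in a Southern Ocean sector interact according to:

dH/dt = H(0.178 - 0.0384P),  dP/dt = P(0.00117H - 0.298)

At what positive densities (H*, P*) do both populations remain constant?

H* ≈ 255, P* ≈ 4.64

Set dP/dt = 0 with P > 0: 0.00117H - 0.298 = 0, so H* = 0.298/0.00117 = 255.
Set dH/dt = 0 with H > 0: 0.178 - 0.0384P = 0, so P* = 0.178/0.0384 = 4.64.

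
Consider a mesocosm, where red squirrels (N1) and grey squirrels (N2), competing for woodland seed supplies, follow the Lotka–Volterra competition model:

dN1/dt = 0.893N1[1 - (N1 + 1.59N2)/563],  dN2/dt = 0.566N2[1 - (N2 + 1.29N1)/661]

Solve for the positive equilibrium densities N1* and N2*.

N1* ≈ 464, N2* ≈ 62.1

Setting both brackets to zero gives the nullclines N1 + 1.59N2 = 563 and 1.29N1 + N2 = 661.
Substituting N2 = 661 - 1.29N1 into the first: N1(1 - 1.59·1.29) = 563 - 1.59·661.
So N1* = -488/-1.05 = 464, and then N2* = 661 - 1.29·464 = 62.1.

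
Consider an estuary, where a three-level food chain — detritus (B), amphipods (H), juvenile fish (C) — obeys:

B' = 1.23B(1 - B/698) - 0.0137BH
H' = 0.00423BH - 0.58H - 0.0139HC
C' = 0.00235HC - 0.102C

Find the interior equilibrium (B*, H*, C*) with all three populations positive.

From dC/dt = 0: 0.00235H* = 0.102, so H* = 43.4.
From dB/dt = 0: 1.23(1 - B*/698) = 0.0137·43.4, giving B* = 698·(1 - 0.483) = 361.
From dH/dt = 0: 0.00423·361 - 0.58 = 0.0139C*, so C* = 0.945/0.0139 = 68.

B* ≈ 361, H* ≈ 43.4, C* ≈ 68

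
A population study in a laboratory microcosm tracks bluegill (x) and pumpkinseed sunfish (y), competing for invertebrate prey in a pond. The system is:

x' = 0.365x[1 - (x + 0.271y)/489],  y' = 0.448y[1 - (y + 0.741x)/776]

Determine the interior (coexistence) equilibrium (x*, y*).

Setting both brackets to zero gives the nullclines x + 0.271y = 489 and 0.741x + y = 776.
Substituting y = 776 - 0.741x into the first: x(1 - 0.271·0.741) = 489 - 0.271·776.
So x* = 279/0.799 = 349, and then y* = 776 - 0.741·349 = 518.

x* ≈ 349, y* ≈ 518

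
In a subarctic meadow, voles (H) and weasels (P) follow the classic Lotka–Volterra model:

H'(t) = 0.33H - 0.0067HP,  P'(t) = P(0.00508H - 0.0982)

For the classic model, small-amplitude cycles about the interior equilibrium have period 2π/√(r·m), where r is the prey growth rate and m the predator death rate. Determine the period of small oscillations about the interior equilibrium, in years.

T ≈ 34.9 years

Here r = 0.33 and m = 0.0982, so r·m = 0.0324.
ω = √0.0324 = 0.18 per year, hence T = 2π/ω ≈ 34.9 years.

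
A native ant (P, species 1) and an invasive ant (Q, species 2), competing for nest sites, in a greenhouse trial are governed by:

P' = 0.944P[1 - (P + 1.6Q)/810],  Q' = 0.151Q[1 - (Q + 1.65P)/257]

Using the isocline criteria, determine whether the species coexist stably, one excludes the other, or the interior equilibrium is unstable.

species 1 excludes species 2

Compare the nullcline intercepts: K1/α12 = 810/1.6 = 506 > K2 = 257; K2/α21 = 257/1.65 = 156 < K1 = 810.
Since the inequalities point opposite ways, species 1 can invade but species 2 cannot.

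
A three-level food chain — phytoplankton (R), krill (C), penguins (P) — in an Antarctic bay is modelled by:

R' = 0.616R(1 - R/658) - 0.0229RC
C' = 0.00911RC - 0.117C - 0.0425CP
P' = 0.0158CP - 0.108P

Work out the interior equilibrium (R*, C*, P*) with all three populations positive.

From dP/dt = 0: 0.0158C* = 0.108, so C* = 6.84.
From dR/dt = 0: 0.616(1 - R*/658) = 0.0229·6.84, giving R* = 658·(1 - 0.254) = 491.
From dC/dt = 0: 0.00911·491 - 0.117 = 0.0425P*, so P* = 4.35/0.0425 = 102.

R* ≈ 491, C* ≈ 6.84, P* ≈ 102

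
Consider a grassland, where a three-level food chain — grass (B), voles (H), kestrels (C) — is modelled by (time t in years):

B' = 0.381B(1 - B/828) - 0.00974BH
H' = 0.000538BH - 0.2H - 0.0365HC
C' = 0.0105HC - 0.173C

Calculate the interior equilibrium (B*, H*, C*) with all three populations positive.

B* ≈ 479, H* ≈ 16.5, C* ≈ 1.58

From dC/dt = 0: 0.0105H* = 0.173, so H* = 16.5.
From dB/dt = 0: 0.381(1 - B*/828) = 0.00974·16.5, giving B* = 828·(1 - 0.421) = 479.
From dH/dt = 0: 0.000538·479 - 0.2 = 0.0365C*, so C* = 0.0578/0.0365 = 1.58.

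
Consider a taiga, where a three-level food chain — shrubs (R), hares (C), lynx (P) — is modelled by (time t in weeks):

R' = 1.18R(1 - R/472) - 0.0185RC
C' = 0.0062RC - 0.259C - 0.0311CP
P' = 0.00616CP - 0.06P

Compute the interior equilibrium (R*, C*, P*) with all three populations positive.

From dP/dt = 0: 0.00616C* = 0.06, so C* = 9.74.
From dR/dt = 0: 1.18(1 - R*/472) = 0.0185·9.74, giving R* = 472·(1 - 0.153) = 400.
From dC/dt = 0: 0.0062·400 - 0.259 = 0.0311P*, so P* = 2.22/0.0311 = 71.4.

R* ≈ 400, C* ≈ 9.74, P* ≈ 71.4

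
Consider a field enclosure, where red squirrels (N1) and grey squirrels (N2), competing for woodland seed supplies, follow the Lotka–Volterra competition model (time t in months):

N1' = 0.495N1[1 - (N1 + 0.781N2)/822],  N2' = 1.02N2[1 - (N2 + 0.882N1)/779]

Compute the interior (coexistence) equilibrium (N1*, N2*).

Setting both brackets to zero gives the nullclines N1 + 0.781N2 = 822 and 0.882N1 + N2 = 779.
Substituting N2 = 779 - 0.882N1 into the first: N1(1 - 0.781·0.882) = 822 - 0.781·779.
So N1* = 214/0.311 = 686, and then N2* = 779 - 0.882·686 = 174.

N1* ≈ 686, N2* ≈ 174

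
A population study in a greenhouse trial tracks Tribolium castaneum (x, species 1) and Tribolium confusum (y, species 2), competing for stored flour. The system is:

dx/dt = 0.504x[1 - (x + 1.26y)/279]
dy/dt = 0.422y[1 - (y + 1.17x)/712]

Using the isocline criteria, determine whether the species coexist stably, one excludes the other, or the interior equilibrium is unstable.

species 2 excludes species 1

Compare the nullcline intercepts: K1/α12 = 279/1.26 = 221 < K2 = 712; K2/α21 = 712/1.17 = 609 > K1 = 279.
Since the inequalities point opposite ways, species 2 can invade but species 1 cannot.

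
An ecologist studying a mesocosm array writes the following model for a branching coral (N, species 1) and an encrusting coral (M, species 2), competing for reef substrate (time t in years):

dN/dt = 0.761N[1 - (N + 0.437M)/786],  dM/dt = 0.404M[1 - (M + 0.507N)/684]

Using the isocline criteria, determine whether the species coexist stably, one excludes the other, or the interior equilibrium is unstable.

Compare the nullcline intercepts: K1/α12 = 786/0.437 = 1800 > K2 = 684; K2/α21 = 684/0.507 = 1350 > K1 = 786.
Since both inequalities hold, each species can invade when rare, so the interior equilibrium is stable.

stable coexistence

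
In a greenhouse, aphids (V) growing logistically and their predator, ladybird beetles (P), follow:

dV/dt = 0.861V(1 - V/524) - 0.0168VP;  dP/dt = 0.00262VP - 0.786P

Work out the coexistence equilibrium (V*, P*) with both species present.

From dP/dt = 0 with P > 0: 0.00262V* = 0.786, so V* = 300.
Substitute into dV/dt = 0: 0.861(1 - 300/524) = 0.0168P*.
The bracket is 0.427, giving P* = 0.368/0.0168 = 21.9.

V* ≈ 300, P* ≈ 21.9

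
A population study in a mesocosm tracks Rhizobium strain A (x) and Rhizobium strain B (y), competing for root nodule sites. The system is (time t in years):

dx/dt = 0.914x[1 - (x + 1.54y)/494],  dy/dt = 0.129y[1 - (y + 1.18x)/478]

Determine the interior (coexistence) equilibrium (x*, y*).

x* ≈ 296, y* ≈ 128

Setting both brackets to zero gives the nullclines x + 1.54y = 494 and 1.18x + y = 478.
Substituting y = 478 - 1.18x into the first: x(1 - 1.54·1.18) = 494 - 1.54·478.
So x* = -242/-0.817 = 296, and then y* = 478 - 1.18·296 = 128.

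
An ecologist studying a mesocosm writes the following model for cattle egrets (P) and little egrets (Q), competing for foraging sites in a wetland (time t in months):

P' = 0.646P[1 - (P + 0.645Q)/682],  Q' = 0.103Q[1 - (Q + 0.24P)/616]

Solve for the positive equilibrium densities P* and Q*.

Setting both brackets to zero gives the nullclines P + 0.645Q = 682 and 0.24P + Q = 616.
Substituting Q = 616 - 0.24P into the first: P(1 - 0.645·0.24) = 682 - 0.645·616.
So P* = 285/0.845 = 337, and then Q* = 616 - 0.24·337 = 535.

P* ≈ 337, Q* ≈ 535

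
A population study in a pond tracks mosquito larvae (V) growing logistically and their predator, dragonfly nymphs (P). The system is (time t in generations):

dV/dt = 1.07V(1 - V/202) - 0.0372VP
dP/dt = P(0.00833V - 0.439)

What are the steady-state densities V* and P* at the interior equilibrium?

V* ≈ 52.7, P* ≈ 21.3

From dP/dt = 0 with P > 0: 0.00833V* = 0.439, so V* = 52.7.
Substitute into dV/dt = 0: 1.07(1 - 52.7/202) = 0.0372P*.
The bracket is 0.739, giving P* = 0.791/0.0372 = 21.3.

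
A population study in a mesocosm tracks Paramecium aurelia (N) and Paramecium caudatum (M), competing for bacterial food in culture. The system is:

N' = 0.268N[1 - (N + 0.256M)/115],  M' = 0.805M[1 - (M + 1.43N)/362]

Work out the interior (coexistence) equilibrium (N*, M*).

Setting both brackets to zero gives the nullclines N + 0.256M = 115 and 1.43N + M = 362.
Substituting M = 362 - 1.43N into the first: N(1 - 0.256·1.43) = 115 - 0.256·362.
So N* = 22.3/0.634 = 35.2, and then M* = 362 - 1.43·35.2 = 312.

N* ≈ 35.2, M* ≈ 312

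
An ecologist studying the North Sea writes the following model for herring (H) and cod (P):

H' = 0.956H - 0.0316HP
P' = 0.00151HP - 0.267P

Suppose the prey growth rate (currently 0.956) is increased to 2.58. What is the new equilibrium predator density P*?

P* ≈ 81.6

At the interior fixed point, setting dH/dt = 0 with H > 0 fixes P* = (prey growth rate)/(HP coefficient) — independent of the other coefficients.
With the change, P* = 2.58/0.0316 = 81.6; it rises from 30.3.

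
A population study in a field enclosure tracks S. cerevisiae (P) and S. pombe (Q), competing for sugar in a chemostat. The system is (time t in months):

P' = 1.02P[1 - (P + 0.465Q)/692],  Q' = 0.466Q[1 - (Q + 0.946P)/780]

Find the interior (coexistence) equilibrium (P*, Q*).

Setting both brackets to zero gives the nullclines P + 0.465Q = 692 and 0.946P + Q = 780.
Substituting Q = 780 - 0.946P into the first: P(1 - 0.465·0.946) = 692 - 0.465·780.
So P* = 329/0.56 = 588, and then Q* = 780 - 0.946·588 = 224.

P* ≈ 588, Q* ≈ 224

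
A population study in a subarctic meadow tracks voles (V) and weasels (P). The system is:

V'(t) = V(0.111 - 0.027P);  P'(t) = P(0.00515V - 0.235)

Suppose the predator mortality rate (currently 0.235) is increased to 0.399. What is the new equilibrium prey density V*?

At the interior fixed point, setting dP/dt = 0 with P > 0 fixes V* = (predator death rate)/(VP coefficient) — independent of the other coefficients.
With the change, V* = 0.399/0.00515 = 77.5; it rises from 45.6.

V* ≈ 77.5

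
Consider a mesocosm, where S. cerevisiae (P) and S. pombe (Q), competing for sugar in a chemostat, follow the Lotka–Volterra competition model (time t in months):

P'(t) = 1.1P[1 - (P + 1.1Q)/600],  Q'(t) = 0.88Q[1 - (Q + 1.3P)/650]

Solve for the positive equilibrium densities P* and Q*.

P* ≈ 267, Q* ≈ 302

Setting both brackets to zero gives the nullclines P + 1.1Q = 600 and 1.3P + Q = 650.
Substituting Q = 650 - 1.3P into the first: P(1 - 1.1·1.3) = 600 - 1.1·650.
So P* = -115/-0.43 = 267, and then Q* = 650 - 1.3·267 = 302.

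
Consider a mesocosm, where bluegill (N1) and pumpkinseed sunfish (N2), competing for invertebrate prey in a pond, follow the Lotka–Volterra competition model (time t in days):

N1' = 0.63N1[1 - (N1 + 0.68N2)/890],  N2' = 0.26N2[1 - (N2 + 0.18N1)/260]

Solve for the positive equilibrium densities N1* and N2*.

N1* ≈ 813, N2* ≈ 114

Setting both brackets to zero gives the nullclines N1 + 0.68N2 = 890 and 0.18N1 + N2 = 260.
Substituting N2 = 260 - 0.18N1 into the first: N1(1 - 0.68·0.18) = 890 - 0.68·260.
So N1* = 713/0.878 = 813, and then N2* = 260 - 0.18·813 = 114.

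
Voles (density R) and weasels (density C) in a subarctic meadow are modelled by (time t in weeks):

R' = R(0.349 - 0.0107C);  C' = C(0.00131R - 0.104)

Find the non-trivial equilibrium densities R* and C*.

R* ≈ 79.4, C* ≈ 32.6

Set dC/dt = 0 with C > 0: 0.00131R - 0.104 = 0, so R* = 0.104/0.00131 = 79.4.
Set dR/dt = 0 with R > 0: 0.349 - 0.0107C = 0, so C* = 0.349/0.0107 = 32.6.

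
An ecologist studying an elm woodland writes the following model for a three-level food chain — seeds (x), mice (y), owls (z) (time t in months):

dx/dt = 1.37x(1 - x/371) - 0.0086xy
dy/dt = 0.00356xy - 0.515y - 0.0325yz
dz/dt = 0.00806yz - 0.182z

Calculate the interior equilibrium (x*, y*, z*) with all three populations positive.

From dz/dt = 0: 0.00806y* = 0.182, so y* = 22.6.
From dx/dt = 0: 1.37(1 - x*/371) = 0.0086·22.6, giving x* = 371·(1 - 0.142) = 318.
From dy/dt = 0: 0.00356·318 - 0.515 = 0.0325z*, so z* = 0.619/0.0325 = 19.

x* ≈ 318, y* ≈ 22.6, z* ≈ 19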